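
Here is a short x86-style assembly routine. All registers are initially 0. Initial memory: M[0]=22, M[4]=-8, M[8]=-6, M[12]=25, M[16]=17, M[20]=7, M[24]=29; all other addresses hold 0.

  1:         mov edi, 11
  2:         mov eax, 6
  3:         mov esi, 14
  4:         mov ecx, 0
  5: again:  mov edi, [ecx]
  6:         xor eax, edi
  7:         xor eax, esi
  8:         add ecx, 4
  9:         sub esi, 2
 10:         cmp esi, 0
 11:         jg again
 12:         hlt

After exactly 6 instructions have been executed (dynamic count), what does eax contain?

mov edi, 11 → edi=11
mov eax, 6 → eax=6
mov esi, 14 → esi=14
mov ecx, 0 → ecx=0
mov edi, [ecx] → edi=M[0]=22
xor eax, edi → eax=6^22=16
After step 6: eax = 16.

16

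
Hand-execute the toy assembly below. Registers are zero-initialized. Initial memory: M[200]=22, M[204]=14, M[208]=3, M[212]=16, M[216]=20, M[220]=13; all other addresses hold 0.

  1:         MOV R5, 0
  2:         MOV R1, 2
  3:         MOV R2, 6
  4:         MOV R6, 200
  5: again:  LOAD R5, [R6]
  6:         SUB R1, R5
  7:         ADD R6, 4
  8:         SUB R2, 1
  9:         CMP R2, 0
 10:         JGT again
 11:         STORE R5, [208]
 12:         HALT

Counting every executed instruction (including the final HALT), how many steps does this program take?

MOV R5, 0 → R5=0
MOV R1, 2 → R1=2
MOV R2, 6 → R2=6
MOV R6, 200 → R6=200
LOAD R5, [R6] → R5=M[200]=22
SUB R1, R5 → R1=2-22=-20
ADD R6, 4 → R6=200+4=204
SUB R2, 1 → R2=6-1=5
CMP R2, 0  (cmp 5,0)
JGT again: taken
LOAD R5, [R6] → R5=M[204]=14
SUB R1, R5 → R1=(-20)-14=-34
ADD R6, 4 → R6=204+4=208
SUB R2, 1 → R2=5-1=4
CMP R2, 0  (cmp 4,0)
JGT again: taken
LOAD R5, [R6] → R5=M[208]=3
SUB R1, R5 → R1=(-34)-3=-37
ADD R6, 4 → R6=208+4=212
SUB R2, 1 → R2=4-1=3
CMP R2, 0  (cmp 3,0)
JGT again: taken
LOAD R5, [R6] → R5=M[212]=16
SUB R1, R5 → R1=(-37)-16=-53
ADD R6, 4 → R6=212+4=216
SUB R2, 1 → R2=3-1=2
CMP R2, 0  (cmp 2,0)
JGT again: taken
LOAD R5, [R6] → R5=M[216]=20
SUB R1, R5 → R1=(-53)-20=-73
ADD R6, 4 → R6=216+4=220
SUB R2, 1 → R2=2-1=1
CMP R2, 0  (cmp 1,0)
JGT again: taken
LOAD R5, [R6] → R5=M[220]=13
SUB R1, R5 → R1=(-73)-13=-86
ADD R6, 4 → R6=220+4=224
SUB R2, 1 → R2=1-1=0
CMP R2, 0  (cmp 0,0)
JGT again: not taken
STORE R5, [208] → M[208]=13
halt.
Total executed instructions: 42.

42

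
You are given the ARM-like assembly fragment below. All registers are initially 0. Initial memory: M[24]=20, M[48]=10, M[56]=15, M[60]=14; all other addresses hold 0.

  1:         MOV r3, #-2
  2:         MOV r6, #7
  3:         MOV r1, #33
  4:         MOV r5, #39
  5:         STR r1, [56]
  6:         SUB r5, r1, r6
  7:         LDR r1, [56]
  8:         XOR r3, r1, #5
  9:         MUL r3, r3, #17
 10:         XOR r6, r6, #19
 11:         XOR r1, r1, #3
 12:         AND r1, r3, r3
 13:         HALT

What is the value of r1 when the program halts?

612

after MOV r3, #-2: r3=-2
after MOV r6, #7: r6=7
after MOV r1, #33: r1=33
after MOV r5, #39: r5=39
STR r1, [56] → M[56]=33
after SUB r5, r1, r6: r5=33-7=26
after LDR r1, [56]: r1=M[56]=33
after XOR r3, r1, #5: r3=33^5=36
after MUL r3, r3, #17: r3=36*17=612
after XOR r6, r6, #19: r6=7^19=20
after XOR r1, r1, #3: r1=33^3=34
after AND r1, r3, r3: r1=612&612=612
halt.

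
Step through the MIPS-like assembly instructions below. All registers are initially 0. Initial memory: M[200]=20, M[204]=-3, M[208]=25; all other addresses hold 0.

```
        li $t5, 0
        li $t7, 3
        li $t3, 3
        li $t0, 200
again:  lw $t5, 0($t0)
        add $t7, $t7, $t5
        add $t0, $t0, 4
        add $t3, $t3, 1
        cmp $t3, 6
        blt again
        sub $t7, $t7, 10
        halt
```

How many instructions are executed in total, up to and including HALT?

after li $t5, 0: $t5=0
after li $t7, 3: $t7=3
after li $t3, 3: $t3=3
after li $t0, 200: $t0=200
after lw $t5, 0($t0): $t5=M[200]=20
after add $t7, $t7, $t5: $t7=3+20=23
after add $t0, $t0, 4: $t0=200+4=204
after add $t3, $t3, 1: $t3=3+1=4
cmp $t3, 6  (cmp 4,6)
blt again: taken
after lw $t5, 0($t0): $t5=M[204]=-3
after add $t7, $t7, $t5: $t7=23+(-3)=20
after add $t0, $t0, 4: $t0=204+4=208
after add $t3, $t3, 1: $t3=4+1=5
cmp $t3, 6  (cmp 5,6)
blt again: taken
after lw $t5, 0($t0): $t5=M[208]=25
after add $t7, $t7, $t5: $t7=20+25=45
after add $t0, $t0, 4: $t0=208+4=212
after add $t3, $t3, 1: $t3=5+1=6
cmp $t3, 6  (cmp 6,6)
blt again: not taken
after sub $t7, $t7, 10: $t7=45-10=35
halt.
Total executed instructions: 24.

24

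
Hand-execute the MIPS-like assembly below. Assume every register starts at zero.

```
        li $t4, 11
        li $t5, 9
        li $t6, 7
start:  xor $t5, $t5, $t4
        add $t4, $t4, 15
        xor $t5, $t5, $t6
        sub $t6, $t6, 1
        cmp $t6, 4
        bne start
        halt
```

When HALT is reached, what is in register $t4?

after li $t4, 11: $t4=11
after li $t5, 9: $t5=9
after li $t6, 7: $t6=7
after xor $t5, $t5, $t4: $t5=9^11=2
after add $t4, $t4, 15: $t4=11+15=26
after xor $t5, $t5, $t6: $t5=2^7=5
after sub $t6, $t6, 1: $t6=7-1=6
cmp $t6, 4  (cmp 6,4)
bne start: taken
after xor $t5, $t5, $t4: $t5=5^26=31
after add $t4, $t4, 15: $t4=26+15=41
after xor $t5, $t5, $t6: $t5=31^6=25
after sub $t6, $t6, 1: $t6=6-1=5
cmp $t6, 4  (cmp 5,4)
bne start: taken
after xor $t5, $t5, $t4: $t5=25^41=48
after add $t4, $t4, 15: $t4=41+15=56
after xor $t5, $t5, $t6: $t5=48^5=53
after sub $t6, $t6, 1: $t6=5-1=4
cmp $t6, 4  (cmp 4,4)
bne start: not taken
halt.

56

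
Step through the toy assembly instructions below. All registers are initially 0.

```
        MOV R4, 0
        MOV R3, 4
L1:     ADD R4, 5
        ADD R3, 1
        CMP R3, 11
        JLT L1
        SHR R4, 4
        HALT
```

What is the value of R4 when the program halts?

R4=0
R3=4
R4=0+5=5
R3=4+1=5
CMP R3, 11  (cmp 5,11)
JLT L1: taken
R4=5+5=10
R3=5+1=6
CMP R3, 11  (cmp 6,11)
JLT L1: taken
R4=10+5=15
R3=6+1=7
CMP R3, 11  (cmp 7,11)
JLT L1: taken
R4=15+5=20
R3=7+1=8
CMP R3, 11  (cmp 8,11)
JLT L1: taken
R4=20+5=25
R3=8+1=9
CMP R3, 11  (cmp 9,11)
JLT L1: taken
R4=25+5=30
R3=9+1=10
CMP R3, 11  (cmp 10,11)
JLT L1: taken
R4=30+5=35
R3=10+1=11
CMP R3, 11  (cmp 11,11)
JLT L1: not taken
R4=35>>4=2
halt.

2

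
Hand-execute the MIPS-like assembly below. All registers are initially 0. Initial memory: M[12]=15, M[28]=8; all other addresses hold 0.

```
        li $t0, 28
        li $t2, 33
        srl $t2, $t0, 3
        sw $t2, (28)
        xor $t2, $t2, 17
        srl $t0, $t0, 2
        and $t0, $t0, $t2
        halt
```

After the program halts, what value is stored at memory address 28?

$t0=28
$t2=33
$t2=28>>3=3
sw $t2, (28) → M[28]=3
$t2=3^17=18
$t0=28>>2=7
$t0=7&18=2
halt.

3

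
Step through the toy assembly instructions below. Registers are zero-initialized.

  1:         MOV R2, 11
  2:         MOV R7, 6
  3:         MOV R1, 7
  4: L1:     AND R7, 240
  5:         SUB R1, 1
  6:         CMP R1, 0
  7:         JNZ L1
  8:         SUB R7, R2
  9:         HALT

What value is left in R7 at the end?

MOV R2, 11 → R2=11
MOV R7, 6 → R7=6
MOV R1, 7 → R1=7
AND R7, 240 → R7=6&240=0
SUB R1, 1 → R1=7-1=6
CMP R1, 0  (cmp 6,0)
JNZ L1: taken
AND R7, 240 → R7=0&240=0
SUB R1, 1 → R1=6-1=5
CMP R1, 0  (cmp 5,0)
JNZ L1: taken
AND R7, 240 → R7=0&240=0
SUB R1, 1 → R1=5-1=4
CMP R1, 0  (cmp 4,0)
JNZ L1: taken
AND R7, 240 → R7=0&240=0
SUB R1, 1 → R1=4-1=3
CMP R1, 0  (cmp 3,0)
JNZ L1: taken
AND R7, 240 → R7=0&240=0
SUB R1, 1 → R1=3-1=2
CMP R1, 0  (cmp 2,0)
JNZ L1: taken
AND R7, 240 → R7=0&240=0
SUB R1, 1 → R1=2-1=1
CMP R1, 0  (cmp 1,0)
JNZ L1: taken
AND R7, 240 → R7=0&240=0
SUB R1, 1 → R1=1-1=0
CMP R1, 0  (cmp 0,0)
JNZ L1: not taken
SUB R7, R2 → R7=0-11=-11
halt.

-11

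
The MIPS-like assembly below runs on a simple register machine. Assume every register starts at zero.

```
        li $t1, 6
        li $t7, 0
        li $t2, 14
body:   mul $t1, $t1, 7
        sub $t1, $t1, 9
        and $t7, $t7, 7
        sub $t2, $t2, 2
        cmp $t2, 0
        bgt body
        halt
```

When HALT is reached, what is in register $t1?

3705945

li $t1, 6 → $t1=6
li $t7, 0 → $t7=0
li $t2, 14 → $t2=14
mul $t1, $t1, 7 → $t1=6*7=42
sub $t1, $t1, 9 → $t1=42-9=33
and $t7, $t7, 7 → $t7=0&7=0
sub $t2, $t2, 2 → $t2=14-2=12
cmp $t2, 0  (cmp 12,0)
bgt body: taken
mul $t1, $t1, 7 → $t1=33*7=231
sub $t1, $t1, 9 → $t1=231-9=222
and $t7, $t7, 7 → $t7=0&7=0
sub $t2, $t2, 2 → $t2=12-2=10
cmp $t2, 0  (cmp 10,0)
bgt body: taken
mul $t1, $t1, 7 → $t1=222*7=1554
sub $t1, $t1, 9 → $t1=1554-9=1545
and $t7, $t7, 7 → $t7=0&7=0
sub $t2, $t2, 2 → $t2=10-2=8
cmp $t2, 0  (cmp 8,0)
bgt body: taken
mul $t1, $t1, 7 → $t1=1545*7=10815
sub $t1, $t1, 9 → $t1=10815-9=10806
and $t7, $t7, 7 → $t7=0&7=0
sub $t2, $t2, 2 → $t2=8-2=6
cmp $t2, 0  (cmp 6,0)
bgt body: taken
mul $t1, $t1, 7 → $t1=10806*7=75642
sub $t1, $t1, 9 → $t1=75642-9=75633
and $t7, $t7, 7 → $t7=0&7=0
sub $t2, $t2, 2 → $t2=6-2=4
cmp $t2, 0  (cmp 4,0)
bgt body: taken
mul $t1, $t1, 7 → $t1=75633*7=529431
sub $t1, $t1, 9 → $t1=529431-9=529422
and $t7, $t7, 7 → $t7=0&7=0
sub $t2, $t2, 2 → $t2=4-2=2
cmp $t2, 0  (cmp 2,0)
bgt body: taken
mul $t1, $t1, 7 → $t1=529422*7=3705954
sub $t1, $t1, 9 → $t1=3705954-9=3705945
and $t7, $t7, 7 → $t7=0&7=0
sub $t2, $t2, 2 → $t2=2-2=0
cmp $t2, 0  (cmp 0,0)
bgt body: not taken
halt.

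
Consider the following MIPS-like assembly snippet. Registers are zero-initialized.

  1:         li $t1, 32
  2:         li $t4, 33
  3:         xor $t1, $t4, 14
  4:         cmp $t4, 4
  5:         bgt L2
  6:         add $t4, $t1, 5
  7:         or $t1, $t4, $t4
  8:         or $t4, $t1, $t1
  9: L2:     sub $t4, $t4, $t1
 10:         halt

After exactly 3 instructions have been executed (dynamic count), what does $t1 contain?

47

after li $t1, 32: $t1=32
after li $t4, 33: $t4=33
after xor $t1, $t4, 14: $t1=33^14=47
After step 3: $t1 = 47.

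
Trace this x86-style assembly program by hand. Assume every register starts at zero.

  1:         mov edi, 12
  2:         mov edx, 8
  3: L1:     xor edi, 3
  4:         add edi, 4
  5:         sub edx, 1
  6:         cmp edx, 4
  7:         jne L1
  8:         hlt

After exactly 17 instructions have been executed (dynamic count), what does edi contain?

27

edi=12
edx=8
edi=12^3=15
edi=15+4=19
edx=8-1=7
cmp edx, 4  (cmp 7,4)
jne L1: taken
edi=19^3=16
edi=16+4=20
edx=7-1=6
cmp edx, 4  (cmp 6,4)
jne L1: taken
edi=20^3=23
edi=23+4=27
edx=6-1=5
cmp edx, 4  (cmp 5,4)
jne L1: taken
After step 17: edi = 27.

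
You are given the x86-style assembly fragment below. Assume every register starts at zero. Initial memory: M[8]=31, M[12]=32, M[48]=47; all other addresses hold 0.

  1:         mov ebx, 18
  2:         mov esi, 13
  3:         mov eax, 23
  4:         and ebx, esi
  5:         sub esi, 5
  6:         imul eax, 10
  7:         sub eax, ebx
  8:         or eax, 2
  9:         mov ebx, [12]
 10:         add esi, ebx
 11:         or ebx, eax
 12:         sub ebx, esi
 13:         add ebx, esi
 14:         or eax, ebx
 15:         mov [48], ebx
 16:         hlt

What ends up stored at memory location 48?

after mov ebx, 18: ebx=18
after mov esi, 13: esi=13
after mov eax, 23: eax=23
after and ebx, esi: ebx=18&13=0
after sub esi, 5: esi=13-5=8
after imul eax, 10: eax=23*10=230
after sub eax, ebx: eax=230-0=230
after or eax, 2: eax=230|2=230
after mov ebx, [12]: ebx=M[12]=32
after add esi, ebx: esi=8+32=40
after or ebx, eax: ebx=32|230=230
after sub ebx, esi: ebx=230-40=190
after add ebx, esi: ebx=190+40=230
after or eax, ebx: eax=230|230=230
mov [48], ebx → M[48]=230
halt.

230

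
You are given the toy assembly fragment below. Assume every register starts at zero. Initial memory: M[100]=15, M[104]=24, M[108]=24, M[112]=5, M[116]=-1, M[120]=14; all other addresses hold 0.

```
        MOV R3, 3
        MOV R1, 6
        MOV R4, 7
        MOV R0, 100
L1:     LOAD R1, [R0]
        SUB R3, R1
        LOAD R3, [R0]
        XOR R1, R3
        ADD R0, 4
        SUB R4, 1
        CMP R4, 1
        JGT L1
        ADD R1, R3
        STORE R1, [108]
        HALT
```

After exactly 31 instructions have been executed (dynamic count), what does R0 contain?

R3=3
R1=6
R4=7
R0=100
R1=M[100]=15
R3=3-15=-12
R3=M[100]=15
R1=15^15=0
R0=100+4=104
R4=7-1=6
CMP R4, 1  (cmp 6,1)
JGT L1: taken
R1=M[104]=24
R3=15-24=-9
R3=M[104]=24
R1=24^24=0
R0=104+4=108
R4=6-1=5
CMP R4, 1  (cmp 5,1)
JGT L1: taken
R1=M[108]=24
R3=24-24=0
R3=M[108]=24
R1=24^24=0
R0=108+4=112
R4=5-1=4
CMP R4, 1  (cmp 4,1)
JGT L1: taken
R1=M[112]=5
R3=24-5=19
R3=M[112]=5
After step 31: R0 = 112.

112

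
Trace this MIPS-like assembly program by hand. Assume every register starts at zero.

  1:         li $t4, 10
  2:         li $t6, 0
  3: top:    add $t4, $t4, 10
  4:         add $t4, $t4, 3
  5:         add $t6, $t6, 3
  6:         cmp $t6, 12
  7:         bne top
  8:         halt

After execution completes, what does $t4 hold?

$t4=10
$t6=0
$t4=10+10=20
$t4=20+3=23
$t6=0+3=3
cmp $t6, 12  (cmp 3,12)
bne top: taken
$t4=23+10=33
$t4=33+3=36
$t6=3+3=6
cmp $t6, 12  (cmp 6,12)
bne top: taken
$t4=36+10=46
$t4=46+3=49
$t6=6+3=9
cmp $t6, 12  (cmp 9,12)
bne top: taken
$t4=49+10=59
$t4=59+3=62
$t6=9+3=12
cmp $t6, 12  (cmp 12,12)
bne top: not taken
halt.

62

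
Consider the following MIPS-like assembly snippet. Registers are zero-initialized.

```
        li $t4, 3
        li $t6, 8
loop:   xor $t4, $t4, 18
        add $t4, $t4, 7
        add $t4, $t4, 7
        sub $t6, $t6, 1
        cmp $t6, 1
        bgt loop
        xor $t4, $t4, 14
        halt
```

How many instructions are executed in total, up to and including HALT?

li $t4, 3 → $t4=3
li $t6, 8 → $t6=8
xor $t4, $t4, 18 → $t4=3^18=17
add $t4, $t4, 7 → $t4=17+7=24
add $t4, $t4, 7 → $t4=24+7=31
sub $t6, $t6, 1 → $t6=8-1=7
cmp $t6, 1  (cmp 7,1)
bgt loop: taken
xor $t4, $t4, 18 → $t4=31^18=13
add $t4, $t4, 7 → $t4=13+7=20
add $t4, $t4, 7 → $t4=20+7=27
sub $t6, $t6, 1 → $t6=7-1=6
cmp $t6, 1  (cmp 6,1)
bgt loop: taken
xor $t4, $t4, 18 → $t4=27^18=9
add $t4, $t4, 7 → $t4=9+7=16
add $t4, $t4, 7 → $t4=16+7=23
sub $t6, $t6, 1 → $t6=6-1=5
cmp $t6, 1  (cmp 5,1)
bgt loop: taken
xor $t4, $t4, 18 → $t4=23^18=5
add $t4, $t4, 7 → $t4=5+7=12
add $t4, $t4, 7 → $t4=12+7=19
sub $t6, $t6, 1 → $t6=5-1=4
cmp $t6, 1  (cmp 4,1)
bgt loop: taken
xor $t4, $t4, 18 → $t4=19^18=1
add $t4, $t4, 7 → $t4=1+7=8
add $t4, $t4, 7 → $t4=8+7=15
sub $t6, $t6, 1 → $t6=4-1=3
cmp $t6, 1  (cmp 3,1)
bgt loop: taken
xor $t4, $t4, 18 → $t4=15^18=29
add $t4, $t4, 7 → $t4=29+7=36
add $t4, $t4, 7 → $t4=36+7=43
sub $t6, $t6, 1 → $t6=3-1=2
cmp $t6, 1  (cmp 2,1)
bgt loop: taken
xor $t4, $t4, 18 → $t4=43^18=57
add $t4, $t4, 7 → $t4=57+7=64
add $t4, $t4, 7 → $t4=64+7=71
sub $t6, $t6, 1 → $t6=2-1=1
cmp $t6, 1  (cmp 1,1)
bgt loop: not taken
xor $t4, $t4, 14 → $t4=71^14=73
halt.
Total executed instructions: 46.

46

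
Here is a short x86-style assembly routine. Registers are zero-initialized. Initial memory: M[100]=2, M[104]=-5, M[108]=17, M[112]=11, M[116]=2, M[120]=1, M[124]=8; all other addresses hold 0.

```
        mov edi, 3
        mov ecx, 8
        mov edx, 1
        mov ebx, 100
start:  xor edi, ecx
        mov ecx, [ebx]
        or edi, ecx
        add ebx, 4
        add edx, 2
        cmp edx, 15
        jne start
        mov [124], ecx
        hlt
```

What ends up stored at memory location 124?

edi=3
ecx=8
edx=1
ebx=100
edi=3^8=11
ecx=M[100]=2
edi=11|2=11
ebx=100+4=104
edx=1+2=3
cmp edx, 15  (cmp 3,15)
jne start: taken
edi=11^2=9
ecx=M[104]=-5
edi=9|(-5)=-5
ebx=104+4=108
edx=3+2=5
cmp edx, 15  (cmp 5,15)
jne start: taken
edi=(-5)^(-5)=0
ecx=M[108]=17
edi=0|17=17
ebx=108+4=112
edx=5+2=7
cmp edx, 15  (cmp 7,15)
jne start: taken
edi=17^17=0
ecx=M[112]=11
edi=0|11=11
ebx=112+4=116
edx=7+2=9
cmp edx, 15  (cmp 9,15)
jne start: taken
edi=11^11=0
ecx=M[116]=2
edi=0|2=2
ebx=116+4=120
edx=9+2=11
cmp edx, 15  (cmp 11,15)
jne start: taken
edi=2^2=0
ecx=M[120]=1
edi=0|1=1
ebx=120+4=124
edx=11+2=13
cmp edx, 15  (cmp 13,15)
jne start: taken
edi=1^1=0
ecx=M[124]=8
edi=0|8=8
ebx=124+4=128
edx=13+2=15
cmp edx, 15  (cmp 15,15)
jne start: not taken
mov [124], ecx → M[124]=8
halt.

8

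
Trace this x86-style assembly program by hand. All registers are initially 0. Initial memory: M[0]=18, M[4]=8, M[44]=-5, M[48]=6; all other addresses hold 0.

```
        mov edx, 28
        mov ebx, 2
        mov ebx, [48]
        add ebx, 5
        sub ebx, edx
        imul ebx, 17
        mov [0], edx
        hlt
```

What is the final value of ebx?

mov edx, 28 → edx=28
mov ebx, 2 → ebx=2
mov ebx, [48] → ebx=M[48]=6
add ebx, 5 → ebx=6+5=11
sub ebx, edx → ebx=11-28=-17
imul ebx, 17 → ebx=(-17)*17=-289
mov [0], edx → M[0]=28
halt.

-289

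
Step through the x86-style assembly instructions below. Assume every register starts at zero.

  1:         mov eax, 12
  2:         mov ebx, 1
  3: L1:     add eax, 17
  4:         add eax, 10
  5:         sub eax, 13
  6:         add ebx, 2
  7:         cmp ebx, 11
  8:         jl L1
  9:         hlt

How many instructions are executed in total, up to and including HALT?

33

mov eax, 12 → eax=12
mov ebx, 1 → ebx=1
add eax, 17 → eax=12+17=29
add eax, 10 → eax=29+10=39
sub eax, 13 → eax=39-13=26
add ebx, 2 → ebx=1+2=3
cmp ebx, 11  (cmp 3,11)
jl L1: taken
add eax, 17 → eax=26+17=43
add eax, 10 → eax=43+10=53
sub eax, 13 → eax=53-13=40
add ebx, 2 → ebx=3+2=5
cmp ebx, 11  (cmp 5,11)
jl L1: taken
add eax, 17 → eax=40+17=57
add eax, 10 → eax=57+10=67
sub eax, 13 → eax=67-13=54
add ebx, 2 → ebx=5+2=7
cmp ebx, 11  (cmp 7,11)
jl L1: taken
add eax, 17 → eax=54+17=71
add eax, 10 → eax=71+10=81
sub eax, 13 → eax=81-13=68
add ebx, 2 → ebx=7+2=9
cmp ebx, 11  (cmp 9,11)
jl L1: taken
add eax, 17 → eax=68+17=85
add eax, 10 → eax=85+10=95
sub eax, 13 → eax=95-13=82
add ebx, 2 → ebx=9+2=11
cmp ebx, 11  (cmp 11,11)
jl L1: not taken
halt.
Total executed instructions: 33.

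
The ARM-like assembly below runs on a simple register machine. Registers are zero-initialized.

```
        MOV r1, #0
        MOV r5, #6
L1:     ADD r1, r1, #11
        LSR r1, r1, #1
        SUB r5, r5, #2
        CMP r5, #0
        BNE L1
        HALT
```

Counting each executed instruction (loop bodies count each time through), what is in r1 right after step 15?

9

MOV r1, #0 → r1=0
MOV r5, #6 → r5=6
ADD r1, r1, #11 → r1=0+11=11
LSR r1, r1, #1 → r1=11>>1=5
SUB r5, r5, #2 → r5=6-2=4
CMP r5, #0  (cmp 4,0)
BNE L1: taken
ADD r1, r1, #11 → r1=5+11=16
LSR r1, r1, #1 → r1=16>>1=8
SUB r5, r5, #2 → r5=4-2=2
CMP r5, #0  (cmp 2,0)
BNE L1: taken
ADD r1, r1, #11 → r1=8+11=19
LSR r1, r1, #1 → r1=19>>1=9
SUB r5, r5, #2 → r5=2-2=0
After step 15: r1 = 9.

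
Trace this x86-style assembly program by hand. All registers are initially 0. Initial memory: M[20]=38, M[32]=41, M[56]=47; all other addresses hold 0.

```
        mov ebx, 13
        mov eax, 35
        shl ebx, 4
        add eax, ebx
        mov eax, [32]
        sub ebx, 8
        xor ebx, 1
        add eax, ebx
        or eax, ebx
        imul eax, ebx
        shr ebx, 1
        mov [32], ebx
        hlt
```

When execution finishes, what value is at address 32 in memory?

after mov ebx, 13: ebx=13
after mov eax, 35: eax=35
after shl ebx, 4: ebx=13<<4=208
after add eax, ebx: eax=35+208=243
after mov eax, [32]: eax=M[32]=41
after sub ebx, 8: ebx=208-8=200
after xor ebx, 1: ebx=200^1=201
after add eax, ebx: eax=41+201=242
after or eax, ebx: eax=242|201=251
after imul eax, ebx: eax=251*201=50451
after shr ebx, 1: ebx=201>>1=100
mov [32], ebx → M[32]=100
halt.

100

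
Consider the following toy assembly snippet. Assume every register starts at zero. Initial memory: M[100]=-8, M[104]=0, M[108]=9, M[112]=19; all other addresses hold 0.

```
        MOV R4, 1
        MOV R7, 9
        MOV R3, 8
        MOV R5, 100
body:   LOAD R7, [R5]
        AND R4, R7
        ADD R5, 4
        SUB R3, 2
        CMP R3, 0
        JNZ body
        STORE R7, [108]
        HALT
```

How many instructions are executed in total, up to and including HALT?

30

R4=1
R7=9
R3=8
R5=100
R7=M[100]=-8
R4=1&(-8)=0
R5=100+4=104
R3=8-2=6
CMP R3, 0  (cmp 6,0)
JNZ body: taken
R7=M[104]=0
R4=0&0=0
R5=104+4=108
R3=6-2=4
CMP R3, 0  (cmp 4,0)
JNZ body: taken
R7=M[108]=9
R4=0&9=0
R5=108+4=112
R3=4-2=2
CMP R3, 0  (cmp 2,0)
JNZ body: taken
R7=M[112]=19
R4=0&19=0
R5=112+4=116
R3=2-2=0
CMP R3, 0  (cmp 0,0)
JNZ body: not taken
STORE R7, [108] → M[108]=19
halt.
Total executed instructions: 30.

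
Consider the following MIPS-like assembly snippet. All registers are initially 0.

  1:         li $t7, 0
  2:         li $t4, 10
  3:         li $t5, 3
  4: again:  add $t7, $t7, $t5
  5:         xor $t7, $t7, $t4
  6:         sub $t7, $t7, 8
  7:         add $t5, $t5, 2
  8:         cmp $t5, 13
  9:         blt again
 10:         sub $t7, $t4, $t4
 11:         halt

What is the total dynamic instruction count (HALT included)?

35

after li $t7, 0: $t7=0
after li $t4, 10: $t4=10
after li $t5, 3: $t5=3
after add $t7, $t7, $t5: $t7=0+3=3
after xor $t7, $t7, $t4: $t7=3^10=9
after sub $t7, $t7, 8: $t7=9-8=1
after add $t5, $t5, 2: $t5=3+2=5
cmp $t5, 13  (cmp 5,13)
blt again: taken
after add $t7, $t7, $t5: $t7=1+5=6
after xor $t7, $t7, $t4: $t7=6^10=12
after sub $t7, $t7, 8: $t7=12-8=4
after add $t5, $t5, 2: $t5=5+2=7
cmp $t5, 13  (cmp 7,13)
blt again: taken
after add $t7, $t7, $t5: $t7=4+7=11
after xor $t7, $t7, $t4: $t7=11^10=1
after sub $t7, $t7, 8: $t7=1-8=-7
after add $t5, $t5, 2: $t5=7+2=9
cmp $t5, 13  (cmp 9,13)
blt again: taken
after add $t7, $t7, $t5: $t7=(-7)+9=2
after xor $t7, $t7, $t4: $t7=2^10=8
after sub $t7, $t7, 8: $t7=8-8=0
after add $t5, $t5, 2: $t5=9+2=11
cmp $t5, 13  (cmp 11,13)
blt again: taken
after add $t7, $t7, $t5: $t7=0+11=11
after xor $t7, $t7, $t4: $t7=11^10=1
after sub $t7, $t7, 8: $t7=1-8=-7
after add $t5, $t5, 2: $t5=11+2=13
cmp $t5, 13  (cmp 13,13)
blt again: not taken
after sub $t7, $t4, $t4: $t7=10-10=0
halt.
Total executed instructions: 35.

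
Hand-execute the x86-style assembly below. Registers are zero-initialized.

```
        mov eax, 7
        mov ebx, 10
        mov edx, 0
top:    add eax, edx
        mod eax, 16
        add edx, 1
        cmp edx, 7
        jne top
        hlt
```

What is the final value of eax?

eax=7
ebx=10
edx=0
eax=7+0=7
eax=7%16=7
edx=0+1=1
cmp edx, 7  (cmp 1,7)
jne top: taken
eax=7+1=8
eax=8%16=8
edx=1+1=2
cmp edx, 7  (cmp 2,7)
jne top: taken
eax=8+2=10
eax=10%16=10
edx=2+1=3
cmp edx, 7  (cmp 3,7)
jne top: taken
eax=10+3=13
eax=13%16=13
edx=3+1=4
cmp edx, 7  (cmp 4,7)
jne top: taken
eax=13+4=17
eax=17%16=1
edx=4+1=5
cmp edx, 7  (cmp 5,7)
jne top: taken
eax=1+5=6
eax=6%16=6
edx=5+1=6
cmp edx, 7  (cmp 6,7)
jne top: taken
eax=6+6=12
eax=12%16=12
edx=6+1=7
cmp edx, 7  (cmp 7,7)
jne top: not taken
halt.

12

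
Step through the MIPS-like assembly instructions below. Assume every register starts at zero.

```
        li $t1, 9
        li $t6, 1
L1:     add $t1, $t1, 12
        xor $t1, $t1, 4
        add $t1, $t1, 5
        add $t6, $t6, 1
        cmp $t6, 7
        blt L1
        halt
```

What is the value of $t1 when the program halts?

after li $t1, 9: $t1=9
after li $t6, 1: $t6=1
after add $t1, $t1, 12: $t1=9+12=21
after xor $t1, $t1, 4: $t1=21^4=17
after add $t1, $t1, 5: $t1=17+5=22
after add $t6, $t6, 1: $t6=1+1=2
cmp $t6, 7  (cmp 2,7)
blt L1: taken
after add $t1, $t1, 12: $t1=22+12=34
after xor $t1, $t1, 4: $t1=34^4=38
after add $t1, $t1, 5: $t1=38+5=43
after add $t6, $t6, 1: $t6=2+1=3
cmp $t6, 7  (cmp 3,7)
blt L1: taken
after add $t1, $t1, 12: $t1=43+12=55
after xor $t1, $t1, 4: $t1=55^4=51
after add $t1, $t1, 5: $t1=51+5=56
after add $t6, $t6, 1: $t6=3+1=4
cmp $t6, 7  (cmp 4,7)
blt L1: taken
after add $t1, $t1, 12: $t1=56+12=68
after xor $t1, $t1, 4: $t1=68^4=64
after add $t1, $t1, 5: $t1=64+5=69
after add $t6, $t6, 1: $t6=4+1=5
cmp $t6, 7  (cmp 5,7)
blt L1: taken
after add $t1, $t1, 12: $t1=69+12=81
after xor $t1, $t1, 4: $t1=81^4=85
after add $t1, $t1, 5: $t1=85+5=90
after add $t6, $t6, 1: $t6=5+1=6
cmp $t6, 7  (cmp 6,7)
blt L1: taken
after add $t1, $t1, 12: $t1=90+12=102
after xor $t1, $t1, 4: $t1=102^4=98
after add $t1, $t1, 5: $t1=98+5=103
after add $t6, $t6, 1: $t6=6+1=7
cmp $t6, 7  (cmp 7,7)
blt L1: not taken
halt.

103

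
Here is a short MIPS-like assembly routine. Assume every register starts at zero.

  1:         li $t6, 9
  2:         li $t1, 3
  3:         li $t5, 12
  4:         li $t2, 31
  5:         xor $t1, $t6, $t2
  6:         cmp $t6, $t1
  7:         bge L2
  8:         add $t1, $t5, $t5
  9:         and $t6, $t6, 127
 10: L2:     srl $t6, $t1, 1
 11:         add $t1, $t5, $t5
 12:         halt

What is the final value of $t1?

li $t6, 9 → $t6=9
li $t1, 3 → $t1=3
li $t5, 12 → $t5=12
li $t2, 31 → $t2=31
xor $t1, $t6, $t2 → $t1=9^31=22
cmp $t6, $t1  (cmp 9,22)
bge L2: not taken
add $t1, $t5, $t5 → $t1=12+12=24
and $t6, $t6, 127 → $t6=9&127=9
srl $t6, $t1, 1 → $t6=24>>1=12
add $t1, $t5, $t5 → $t1=12+12=24
halt.

24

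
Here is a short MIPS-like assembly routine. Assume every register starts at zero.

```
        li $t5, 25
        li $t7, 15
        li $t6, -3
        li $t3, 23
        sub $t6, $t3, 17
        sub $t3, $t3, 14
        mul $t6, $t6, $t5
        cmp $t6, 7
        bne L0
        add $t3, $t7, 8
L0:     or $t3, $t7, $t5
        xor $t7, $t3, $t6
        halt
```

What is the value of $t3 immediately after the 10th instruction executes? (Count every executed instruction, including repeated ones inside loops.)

31

$t5=25
$t7=15
$t6=-3
$t3=23
$t6=23-17=6
$t3=23-14=9
$t6=6*25=150
cmp $t6, 7  (cmp 150,7)
bne L0: taken
$t3=15|25=31
After step 10: $t3 = 31.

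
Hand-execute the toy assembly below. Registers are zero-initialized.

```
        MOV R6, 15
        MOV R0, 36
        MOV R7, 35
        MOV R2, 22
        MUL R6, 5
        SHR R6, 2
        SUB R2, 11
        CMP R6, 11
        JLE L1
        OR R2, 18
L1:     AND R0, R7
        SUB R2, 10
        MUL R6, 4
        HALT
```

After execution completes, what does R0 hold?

32

after MOV R6, 15: R6=15
after MOV R0, 36: R0=36
after MOV R7, 35: R7=35
after MOV R2, 22: R2=22
after MUL R6, 5: R6=15*5=75
after SHR R6, 2: R6=75>>2=18
after SUB R2, 11: R2=22-11=11
CMP R6, 11  (cmp 18,11)
JLE L1: not taken
after OR R2, 18: R2=11|18=27
after AND R0, R7: R0=36&35=32
after SUB R2, 10: R2=27-10=17
after MUL R6, 4: R6=18*4=72
halt.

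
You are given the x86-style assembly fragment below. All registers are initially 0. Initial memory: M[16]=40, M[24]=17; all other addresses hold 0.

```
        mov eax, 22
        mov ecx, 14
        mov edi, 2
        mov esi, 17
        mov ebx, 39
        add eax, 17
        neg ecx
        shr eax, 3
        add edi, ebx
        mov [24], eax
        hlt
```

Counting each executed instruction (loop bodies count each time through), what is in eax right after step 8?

after mov eax, 22: eax=22
after mov ecx, 14: ecx=14
after mov edi, 2: edi=2
after mov esi, 17: esi=17
after mov ebx, 39: ebx=39
after add eax, 17: eax=22+17=39
after neg ecx: ecx=-(14)=-14
after shr eax, 3: eax=39>>3=4
After step 8: eax = 4.

4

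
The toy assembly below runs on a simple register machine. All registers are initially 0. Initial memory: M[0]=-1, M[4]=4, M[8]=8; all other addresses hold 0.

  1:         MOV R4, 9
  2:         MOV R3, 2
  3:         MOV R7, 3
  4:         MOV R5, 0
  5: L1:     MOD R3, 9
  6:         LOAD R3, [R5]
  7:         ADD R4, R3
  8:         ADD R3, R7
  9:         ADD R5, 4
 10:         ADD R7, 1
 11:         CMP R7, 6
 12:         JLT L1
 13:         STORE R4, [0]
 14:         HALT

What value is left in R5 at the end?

MOV R4, 9 → R4=9
MOV R3, 2 → R3=2
MOV R7, 3 → R7=3
MOV R5, 0 → R5=0
MOD R3, 9 → R3=2%9=2
LOAD R3, [R5] → R3=M[0]=-1
ADD R4, R3 → R4=9+(-1)=8
ADD R3, R7 → R3=(-1)+3=2
ADD R5, 4 → R5=0+4=4
ADD R7, 1 → R7=3+1=4
CMP R7, 6  (cmp 4,6)
JLT L1: taken
MOD R3, 9 → R3=2%9=2
LOAD R3, [R5] → R3=M[4]=4
ADD R4, R3 → R4=8+4=12
ADD R3, R7 → R3=4+4=8
ADD R5, 4 → R5=4+4=8
ADD R7, 1 → R7=4+1=5
CMP R7, 6  (cmp 5,6)
JLT L1: taken
MOD R3, 9 → R3=8%9=8
LOAD R3, [R5] → R3=M[8]=8
ADD R4, R3 → R4=12+8=20
ADD R3, R7 → R3=8+5=13
ADD R5, 4 → R5=8+4=12
ADD R7, 1 → R7=5+1=6
CMP R7, 6  (cmp 6,6)
JLT L1: not taken
STORE R4, [0] → M[0]=20
halt.

12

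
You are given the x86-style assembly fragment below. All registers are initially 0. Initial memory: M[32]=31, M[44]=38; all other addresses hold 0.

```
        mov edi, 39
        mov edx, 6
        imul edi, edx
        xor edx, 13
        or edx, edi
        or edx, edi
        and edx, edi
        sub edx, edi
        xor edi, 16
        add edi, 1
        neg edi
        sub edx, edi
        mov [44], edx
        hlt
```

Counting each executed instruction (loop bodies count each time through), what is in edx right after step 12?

251

mov edi, 39 → edi=39
mov edx, 6 → edx=6
imul edi, edx → edi=39*6=234
xor edx, 13 → edx=6^13=11
or edx, edi → edx=11|234=235
or edx, edi → edx=235|234=235
and edx, edi → edx=235&234=234
sub edx, edi → edx=234-234=0
xor edi, 16 → edi=234^16=250
add edi, 1 → edi=250+1=251
neg edi → edi=-(251)=-251
sub edx, edi → edx=0-(-251)=251
After step 12: edx = 251.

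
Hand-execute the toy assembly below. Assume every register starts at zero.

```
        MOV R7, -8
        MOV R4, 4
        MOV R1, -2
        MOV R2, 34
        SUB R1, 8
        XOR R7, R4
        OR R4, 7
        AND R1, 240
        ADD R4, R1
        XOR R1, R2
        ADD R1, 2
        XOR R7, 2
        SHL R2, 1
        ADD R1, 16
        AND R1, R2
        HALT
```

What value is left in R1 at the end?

R7=-8
R4=4
R1=-2
R2=34
R1=(-2)-8=-10
R7=(-8)^4=-4
R4=4|7=7
R1=(-10)&240=240
R4=7+240=247
R1=240^34=210
R1=210+2=212
R7=(-4)^2=-2
R2=34<<1=68
R1=212+16=228
R1=228&68=68
halt.

68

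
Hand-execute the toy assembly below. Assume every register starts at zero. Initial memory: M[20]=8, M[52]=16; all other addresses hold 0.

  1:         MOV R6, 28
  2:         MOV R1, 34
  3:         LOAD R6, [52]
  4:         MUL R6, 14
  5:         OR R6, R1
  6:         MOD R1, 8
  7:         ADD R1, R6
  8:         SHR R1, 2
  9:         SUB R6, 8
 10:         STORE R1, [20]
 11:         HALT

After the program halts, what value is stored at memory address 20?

MOV R6, 28 → R6=28
MOV R1, 34 → R1=34
LOAD R6, [52] → R6=M[52]=16
MUL R6, 14 → R6=16*14=224
OR R6, R1 → R6=224|34=226
MOD R1, 8 → R1=34%8=2
ADD R1, R6 → R1=2+226=228
SHR R1, 2 → R1=228>>2=57
SUB R6, 8 → R6=226-8=218
STORE R1, [20] → M[20]=57
halt.

57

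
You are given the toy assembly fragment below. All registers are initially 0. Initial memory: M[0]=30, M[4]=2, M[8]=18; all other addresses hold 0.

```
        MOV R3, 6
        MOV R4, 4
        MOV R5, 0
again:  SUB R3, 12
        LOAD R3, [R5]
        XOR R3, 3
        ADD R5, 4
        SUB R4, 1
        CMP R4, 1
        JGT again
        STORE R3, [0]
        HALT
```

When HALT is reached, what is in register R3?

17

MOV R3, 6 → R3=6
MOV R4, 4 → R4=4
MOV R5, 0 → R5=0
SUB R3, 12 → R3=6-12=-6
LOAD R3, [R5] → R3=M[0]=30
XOR R3, 3 → R3=30^3=29
ADD R5, 4 → R5=0+4=4
SUB R4, 1 → R4=4-1=3
CMP R4, 1  (cmp 3,1)
JGT again: taken
SUB R3, 12 → R3=29-12=17
LOAD R3, [R5] → R3=M[4]=2
XOR R3, 3 → R3=2^3=1
ADD R5, 4 → R5=4+4=8
SUB R4, 1 → R4=3-1=2
CMP R4, 1  (cmp 2,1)
JGT again: taken
SUB R3, 12 → R3=1-12=-11
LOAD R3, [R5] → R3=M[8]=18
XOR R3, 3 → R3=18^3=17
ADD R5, 4 → R5=8+4=12
SUB R4, 1 → R4=2-1=1
CMP R4, 1  (cmp 1,1)
JGT again: not taken
STORE R3, [0] → M[0]=17
halt.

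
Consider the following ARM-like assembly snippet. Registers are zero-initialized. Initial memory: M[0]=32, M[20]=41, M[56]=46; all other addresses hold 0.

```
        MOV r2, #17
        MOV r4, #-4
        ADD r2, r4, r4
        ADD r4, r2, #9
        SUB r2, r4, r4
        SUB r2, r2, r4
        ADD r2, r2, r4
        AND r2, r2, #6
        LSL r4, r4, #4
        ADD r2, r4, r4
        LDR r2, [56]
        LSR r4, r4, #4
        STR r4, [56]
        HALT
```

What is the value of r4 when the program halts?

after MOV r2, #17: r2=17
after MOV r4, #-4: r4=-4
after ADD r2, r4, r4: r2=(-4)+(-4)=-8
after ADD r4, r2, #9: r4=(-8)+9=1
after SUB r2, r4, r4: r2=1-1=0
after SUB r2, r2, r4: r2=0-1=-1
after ADD r2, r2, r4: r2=(-1)+1=0
after AND r2, r2, #6: r2=0&6=0
after LSL r4, r4, #4: r4=1<<4=16
after ADD r2, r4, r4: r2=16+16=32
after LDR r2, [56]: r2=M[56]=46
after LSR r4, r4, #4: r4=16>>4=1
STR r4, [56] → M[56]=1
halt.

1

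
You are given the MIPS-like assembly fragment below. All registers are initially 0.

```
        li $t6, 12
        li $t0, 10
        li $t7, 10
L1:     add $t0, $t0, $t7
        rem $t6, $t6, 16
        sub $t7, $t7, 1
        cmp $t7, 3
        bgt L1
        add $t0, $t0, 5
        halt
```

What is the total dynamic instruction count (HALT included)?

after li $t6, 12: $t6=12
after li $t0, 10: $t0=10
after li $t7, 10: $t7=10
after add $t0, $t0, $t7: $t0=10+10=20
after rem $t6, $t6, 16: $t6=12%16=12
after sub $t7, $t7, 1: $t7=10-1=9
cmp $t7, 3  (cmp 9,3)
bgt L1: taken
after add $t0, $t0, $t7: $t0=20+9=29
after rem $t6, $t6, 16: $t6=12%16=12
after sub $t7, $t7, 1: $t7=9-1=8
cmp $t7, 3  (cmp 8,3)
bgt L1: taken
after add $t0, $t0, $t7: $t0=29+8=37
after rem $t6, $t6, 16: $t6=12%16=12
after sub $t7, $t7, 1: $t7=8-1=7
cmp $t7, 3  (cmp 7,3)
bgt L1: taken
after add $t0, $t0, $t7: $t0=37+7=44
after rem $t6, $t6, 16: $t6=12%16=12
after sub $t7, $t7, 1: $t7=7-1=6
cmp $t7, 3  (cmp 6,3)
bgt L1: taken
after add $t0, $t0, $t7: $t0=44+6=50
after rem $t6, $t6, 16: $t6=12%16=12
after sub $t7, $t7, 1: $t7=6-1=5
cmp $t7, 3  (cmp 5,3)
bgt L1: taken
after add $t0, $t0, $t7: $t0=50+5=55
after rem $t6, $t6, 16: $t6=12%16=12
after sub $t7, $t7, 1: $t7=5-1=4
cmp $t7, 3  (cmp 4,3)
bgt L1: taken
after add $t0, $t0, $t7: $t0=55+4=59
after rem $t6, $t6, 16: $t6=12%16=12
after sub $t7, $t7, 1: $t7=4-1=3
cmp $t7, 3  (cmp 3,3)
bgt L1: not taken
after add $t0, $t0, 5: $t0=59+5=64
halt.
Total executed instructions: 40.

40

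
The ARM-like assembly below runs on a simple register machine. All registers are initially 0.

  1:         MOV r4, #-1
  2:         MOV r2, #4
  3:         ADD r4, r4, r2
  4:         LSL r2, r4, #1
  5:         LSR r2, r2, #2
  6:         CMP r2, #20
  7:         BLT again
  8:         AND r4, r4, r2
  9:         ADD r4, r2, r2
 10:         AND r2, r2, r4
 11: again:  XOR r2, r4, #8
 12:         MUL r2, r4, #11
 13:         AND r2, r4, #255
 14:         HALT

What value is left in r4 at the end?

MOV r4, #-1 → r4=-1
MOV r2, #4 → r2=4
ADD r4, r4, r2 → r4=(-1)+4=3
LSL r2, r4, #1 → r2=3<<1=6
LSR r2, r2, #2 → r2=6>>2=1
CMP r2, #20  (cmp 1,20)
BLT again: taken
XOR r2, r4, #8 → r2=3^8=11
MUL r2, r4, #11 → r2=3*11=33
AND r2, r4, #255 → r2=3&255=3
halt.

3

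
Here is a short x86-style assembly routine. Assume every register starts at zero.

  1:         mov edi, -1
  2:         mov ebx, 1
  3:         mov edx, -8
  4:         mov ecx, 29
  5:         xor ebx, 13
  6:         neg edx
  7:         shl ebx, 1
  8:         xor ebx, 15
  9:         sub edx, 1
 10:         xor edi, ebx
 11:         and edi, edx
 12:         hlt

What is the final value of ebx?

edi=-1
ebx=1
edx=-8
ecx=29
ebx=1^13=12
edx=-(-8)=8
ebx=12<<1=24
ebx=24^15=23
edx=8-1=7
edi=(-1)^23=-24
edi=(-24)&7=0
halt.

23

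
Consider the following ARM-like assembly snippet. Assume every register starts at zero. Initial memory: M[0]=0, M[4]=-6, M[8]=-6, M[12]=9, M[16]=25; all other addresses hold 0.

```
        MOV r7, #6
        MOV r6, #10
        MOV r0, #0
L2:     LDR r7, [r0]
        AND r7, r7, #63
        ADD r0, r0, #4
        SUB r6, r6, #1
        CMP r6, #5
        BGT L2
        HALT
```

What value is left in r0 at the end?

after MOV r7, #6: r7=6
after MOV r6, #10: r6=10
after MOV r0, #0: r0=0
after LDR r7, [r0]: r7=M[0]=0
after AND r7, r7, #63: r7=0&63=0
after ADD r0, r0, #4: r0=0+4=4
after SUB r6, r6, #1: r6=10-1=9
CMP r6, #5  (cmp 9,5)
BGT L2: taken
after LDR r7, [r0]: r7=M[4]=-6
after AND r7, r7, #63: r7=(-6)&63=58
after ADD r0, r0, #4: r0=4+4=8
after SUB r6, r6, #1: r6=9-1=8
CMP r6, #5  (cmp 8,5)
BGT L2: taken
after LDR r7, [r0]: r7=M[8]=-6
after AND r7, r7, #63: r7=(-6)&63=58
after ADD r0, r0, #4: r0=8+4=12
after SUB r6, r6, #1: r6=8-1=7
CMP r6, #5  (cmp 7,5)
BGT L2: taken
after LDR r7, [r0]: r7=M[12]=9
after AND r7, r7, #63: r7=9&63=9
after ADD r0, r0, #4: r0=12+4=16
after SUB r6, r6, #1: r6=7-1=6
CMP r6, #5  (cmp 6,5)
BGT L2: taken
after LDR r7, [r0]: r7=M[16]=25
after AND r7, r7, #63: r7=25&63=25
after ADD r0, r0, #4: r0=16+4=20
after SUB r6, r6, #1: r6=6-1=5
CMP r6, #5  (cmp 5,5)
BGT L2: not taken
halt.

20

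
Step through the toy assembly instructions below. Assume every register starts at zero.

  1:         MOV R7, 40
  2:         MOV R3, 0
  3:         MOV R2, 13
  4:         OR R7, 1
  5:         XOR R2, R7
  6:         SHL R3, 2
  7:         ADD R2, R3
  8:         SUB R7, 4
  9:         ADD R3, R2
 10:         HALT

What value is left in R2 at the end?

MOV R7, 40 → R7=40
MOV R3, 0 → R3=0
MOV R2, 13 → R2=13
OR R7, 1 → R7=40|1=41
XOR R2, R7 → R2=13^41=36
SHL R3, 2 → R3=0<<2=0
ADD R2, R3 → R2=36+0=36
SUB R7, 4 → R7=41-4=37
ADD R3, R2 → R3=0+36=36
halt.

36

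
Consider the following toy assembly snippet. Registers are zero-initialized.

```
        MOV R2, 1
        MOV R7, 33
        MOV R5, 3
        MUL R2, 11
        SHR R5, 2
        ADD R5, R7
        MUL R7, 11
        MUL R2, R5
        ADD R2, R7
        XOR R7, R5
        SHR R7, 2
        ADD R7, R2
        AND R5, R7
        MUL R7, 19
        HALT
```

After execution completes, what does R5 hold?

R2=1
R7=33
R5=3
R2=1*11=11
R5=3>>2=0
R5=0+33=33
R7=33*11=363
R2=11*33=363
R2=363+363=726
R7=363^33=330
R7=330>>2=82
R7=82+726=808
R5=33&808=32
R7=808*19=15352
halt.

32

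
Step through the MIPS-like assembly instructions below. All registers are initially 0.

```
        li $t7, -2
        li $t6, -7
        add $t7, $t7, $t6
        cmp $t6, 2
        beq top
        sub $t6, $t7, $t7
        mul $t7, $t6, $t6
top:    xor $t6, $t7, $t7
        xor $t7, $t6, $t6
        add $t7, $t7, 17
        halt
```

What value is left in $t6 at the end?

$t7=-2
$t6=-7
$t7=(-2)+(-7)=-9
cmp $t6, 2  (cmp -7,2)
beq top: not taken
$t6=(-9)-(-9)=0
$t7=0*0=0
$t6=0^0=0
$t7=0^0=0
$t7=0+17=17
halt.

0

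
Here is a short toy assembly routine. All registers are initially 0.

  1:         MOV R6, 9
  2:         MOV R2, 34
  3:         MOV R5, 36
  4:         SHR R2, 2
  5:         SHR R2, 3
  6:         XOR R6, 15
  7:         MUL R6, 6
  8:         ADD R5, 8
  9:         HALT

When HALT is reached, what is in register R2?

1

after MOV R6, 9: R6=9
after MOV R2, 34: R2=34
after MOV R5, 36: R5=36
after SHR R2, 2: R2=34>>2=8
after SHR R2, 3: R2=8>>3=1
after XOR R6, 15: R6=9^15=6
after MUL R6, 6: R6=6*6=36
after ADD R5, 8: R5=36+8=44
halt.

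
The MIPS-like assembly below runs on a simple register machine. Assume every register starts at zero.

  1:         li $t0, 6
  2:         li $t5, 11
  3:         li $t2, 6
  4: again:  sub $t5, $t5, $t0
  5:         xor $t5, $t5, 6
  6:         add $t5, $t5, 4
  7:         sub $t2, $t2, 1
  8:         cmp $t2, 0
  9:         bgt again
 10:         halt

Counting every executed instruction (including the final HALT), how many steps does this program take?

40

$t0=6
$t5=11
$t2=6
$t5=11-6=5
$t5=5^6=3
$t5=3+4=7
$t2=6-1=5
cmp $t2, 0  (cmp 5,0)
bgt again: taken
$t5=7-6=1
$t5=1^6=7
$t5=7+4=11
$t2=5-1=4
cmp $t2, 0  (cmp 4,0)
bgt again: taken
$t5=11-6=5
$t5=5^6=3
$t5=3+4=7
$t2=4-1=3
cmp $t2, 0  (cmp 3,0)
bgt again: taken
$t5=7-6=1
$t5=1^6=7
$t5=7+4=11
$t2=3-1=2
cmp $t2, 0  (cmp 2,0)
bgt again: taken
$t5=11-6=5
$t5=5^6=3
$t5=3+4=7
$t2=2-1=1
cmp $t2, 0  (cmp 1,0)
bgt again: taken
$t5=7-6=1
$t5=1^6=7
$t5=7+4=11
$t2=1-1=0
cmp $t2, 0  (cmp 0,0)
bgt again: not taken
halt.
Total executed instructions: 40.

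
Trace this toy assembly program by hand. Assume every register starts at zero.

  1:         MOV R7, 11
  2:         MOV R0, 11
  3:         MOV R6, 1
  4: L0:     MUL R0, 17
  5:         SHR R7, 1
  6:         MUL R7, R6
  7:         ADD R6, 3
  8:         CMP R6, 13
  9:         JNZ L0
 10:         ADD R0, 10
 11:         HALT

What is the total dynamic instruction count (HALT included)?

after MOV R7, 11: R7=11
after MOV R0, 11: R0=11
after MOV R6, 1: R6=1
after MUL R0, 17: R0=11*17=187
after SHR R7, 1: R7=11>>1=5
after MUL R7, R6: R7=5*1=5
after ADD R6, 3: R6=1+3=4
CMP R6, 13  (cmp 4,13)
JNZ L0: taken
after MUL R0, 17: R0=187*17=3179
after SHR R7, 1: R7=5>>1=2
after MUL R7, R6: R7=2*4=8
after ADD R6, 3: R6=4+3=7
CMP R6, 13  (cmp 7,13)
JNZ L0: taken
after MUL R0, 17: R0=3179*17=54043
after SHR R7, 1: R7=8>>1=4
after MUL R7, R6: R7=4*7=28
after ADD R6, 3: R6=7+3=10
CMP R6, 13  (cmp 10,13)
JNZ L0: taken
after MUL R0, 17: R0=54043*17=918731
after SHR R7, 1: R7=28>>1=14
after MUL R7, R6: R7=14*10=140
after ADD R6, 3: R6=10+3=13
CMP R6, 13  (cmp 13,13)
JNZ L0: not taken
after ADD R0, 10: R0=918731+10=918741
halt.
Total executed instructions: 29.

29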